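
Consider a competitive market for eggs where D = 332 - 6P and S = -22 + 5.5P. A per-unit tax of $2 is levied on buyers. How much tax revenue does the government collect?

Tax revenue = 6512/23

Pre-tax equilibrium: P* = 708/23, Q* = 3388/23.
Tax on buyers shifts demand to D = 332 − 6(P + 2) = 320 - 6P.
320 - 6P = -22 + 5.5P gives seller price Ps = 684/23; buyers pay Pb = 684/23 + 2 = 730/23.
New quantity: Q = 332 − 6(730/23) = 3256/23.
Revenue = 2 × 3256/23 = 6512/23.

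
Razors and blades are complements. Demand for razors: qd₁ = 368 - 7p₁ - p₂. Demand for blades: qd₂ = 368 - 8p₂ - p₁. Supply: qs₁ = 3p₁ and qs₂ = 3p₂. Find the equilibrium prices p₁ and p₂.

Market 1: 368 - 7p₁ - p₂ = 3p₁ → 10p₁ + p₂ = 368.
Market 2: 11p₂ + p₁ = 368.
Eliminating p₂: 11×(1) − 1×(2) gives 109p₁ = 3680, so p₁ = 3680/109.
Back-substitute into (2): p₂ = (368 − 1×3680/109) / 11 = 3312/109.

p₁ = 3680/109, p₂ = 3312/109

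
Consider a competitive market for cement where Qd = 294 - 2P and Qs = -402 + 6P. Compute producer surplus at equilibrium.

Producer surplus = 1200

Equilibrium: 294 - 2P = -402 + 6P gives P* = 87, Q* = 120.
Supply starts at P = 67 (where Qs = 0).
PS = ½(87 − 67)(120) = 1200.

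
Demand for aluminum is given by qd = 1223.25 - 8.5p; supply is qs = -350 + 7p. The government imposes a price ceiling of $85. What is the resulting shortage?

Equilibrium price would be p* = 101.5, so the ceiling at 85 binds.
At p = 85: qd = 1223.25 − 8.5(85) = 500.75, qs = -350 + 7(85) = 245.
Shortage = 500.75 − 245 = 255.75.

Shortage = 255.75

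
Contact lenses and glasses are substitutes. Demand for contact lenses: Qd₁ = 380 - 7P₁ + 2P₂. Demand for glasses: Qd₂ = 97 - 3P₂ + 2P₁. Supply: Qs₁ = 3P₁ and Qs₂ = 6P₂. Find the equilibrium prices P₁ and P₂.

P₁ = 1807/43, P₂ = 865/43

Market 1: 380 - 7P₁ + 2P₂ = 3P₁ → 10P₁ - 2P₂ = 380.
Market 2: 9P₂ - 2P₁ = 97.
Eliminating P₂: 9×(1) + 2×(2) gives 86P₁ = 3614, so P₁ = 1807/43.
Back-substitute into (2): P₂ = (97 + 2×1807/43) / 9 = 865/43.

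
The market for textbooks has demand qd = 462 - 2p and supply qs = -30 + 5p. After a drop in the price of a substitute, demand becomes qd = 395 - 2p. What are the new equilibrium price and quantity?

p' = 425/7, q' = 1915/7

Original equilibrium: p* = 492/7, q* = 2250/7.
New equilibrium: 395 - 2p = -30 + 5p, so 425 = 7p and p' = 425/7; q' = 395 − 2(425/7) = 1915/7.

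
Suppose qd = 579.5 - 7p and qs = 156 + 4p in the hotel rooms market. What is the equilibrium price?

p* = 38.5

Set qd = qs: 579.5 - 7p = 156 + 4p.
423.5 = 11p, so p* = 38.5.
q* = 579.5 − 7(38.5) = 310.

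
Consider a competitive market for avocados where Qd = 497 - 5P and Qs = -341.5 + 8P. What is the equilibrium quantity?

Q* = 174.5

Set Qd = Qs: 497 - 5P = -341.5 + 8P.
838.5 = 13P, so P* = 64.5.
Q* = 497 − 5(64.5) = 174.5.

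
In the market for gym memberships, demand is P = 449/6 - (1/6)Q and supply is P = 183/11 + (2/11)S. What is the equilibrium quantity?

Q* = 167

Set the two price expressions equal: 449/6 - (1/6)Q = 183/11 + (2/11)Q.
3841/66 = (23/66)Q, so Q* = 167.
P* = 449/6 − (1/6)(167) = 47.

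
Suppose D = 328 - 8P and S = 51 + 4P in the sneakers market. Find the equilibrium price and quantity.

P* = 277/12, Q* = 430/3

Set D = S: 328 - 8P = 51 + 4P.
277 = 12P, so P* = 277/12.
Q* = 328 − 8(277/12) = 430/3.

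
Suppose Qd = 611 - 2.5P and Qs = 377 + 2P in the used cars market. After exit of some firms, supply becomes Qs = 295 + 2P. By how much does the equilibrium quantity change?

Original equilibrium: P* = 52, Q* = 481.
New equilibrium: 611 - 2.5P = 295 + 2P, so 316 = 4.5P and P' = 632/9; Q' = 611 − 2.5(632/9) = 3919/9.
Change in quantity: 3919/9 − 481 = -410/9.

ΔQ = -410/9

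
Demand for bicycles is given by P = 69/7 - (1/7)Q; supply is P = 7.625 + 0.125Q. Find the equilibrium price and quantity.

Set the two price expressions equal: 69/7 - (1/7)Q = 7.625 + 0.125Q.
125/56 = (15/56)Q, so Q* = 25/3.
P* = 69/7 − (1/7)(25/3) = 26/3.

P* = 26/3, Q* = 25/3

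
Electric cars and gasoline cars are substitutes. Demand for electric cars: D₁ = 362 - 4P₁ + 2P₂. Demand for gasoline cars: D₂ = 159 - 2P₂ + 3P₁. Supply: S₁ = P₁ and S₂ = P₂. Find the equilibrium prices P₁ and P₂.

Market 1: 362 - 4P₁ + 2P₂ = P₁ → 5P₁ - 2P₂ = 362.
Market 2: 3P₂ - 3P₁ = 159.
Eliminating P₂: 3×(1) + 2×(2) gives 9P₁ = 1404, so P₁ = 156.
Back-substitute into (2): P₂ = (159 + 3×156) / 3 = 209.

P₁ = 156, P₂ = 209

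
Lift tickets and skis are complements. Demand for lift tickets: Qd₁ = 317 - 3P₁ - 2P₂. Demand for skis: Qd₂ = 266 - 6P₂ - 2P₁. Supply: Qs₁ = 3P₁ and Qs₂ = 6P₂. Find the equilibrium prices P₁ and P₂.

P₁ = 818/17, P₂ = 481/34

Market 1: 317 - 3P₁ - 2P₂ = 3P₁ → 6P₁ + 2P₂ = 317.
Market 2: 12P₂ + 2P₁ = 266.
Eliminating P₂: 12×(1) − 2×(2) gives 68P₁ = 3272, so P₁ = 818/17.
Back-substitute into (2): P₂ = (266 − 2×818/17) / 12 = 481/34.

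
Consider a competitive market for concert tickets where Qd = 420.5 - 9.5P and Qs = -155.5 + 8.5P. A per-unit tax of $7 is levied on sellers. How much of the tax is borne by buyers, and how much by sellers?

Buyers bear 119/36, sellers bear 133/36

Pre-tax equilibrium: P* = 32, Q* = 116.5.
Tax on sellers shifts supply to Qs = -155.5 + 8.5(P − 7) = -215 + 8.5P.
420.5 - 9.5P = -215 + 8.5P gives buyer price Pb = 1271/36; sellers receive Ps = 1271/36 − 7 = 1019/36.
New quantity: Q = 420.5 − 9.5(1271/36) = 6127/72.
Buyer burden = 1271/36 − 32 = 119/36; seller burden = 32 − 1019/36 = 133/36.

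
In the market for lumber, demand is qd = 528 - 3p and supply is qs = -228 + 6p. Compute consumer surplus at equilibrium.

Equilibrium: 528 - 3p = -228 + 6p gives p* = 84, q* = 276.
Demand choke price (qd = 0): p = 176.
CS = ½(176 − 84)(276) = 12696.

Consumer surplus = 12696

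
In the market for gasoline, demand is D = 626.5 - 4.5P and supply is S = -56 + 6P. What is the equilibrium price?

Set D = S: 626.5 - 4.5P = -56 + 6P.
682.5 = 10.5P, so P* = 65.
Q* = 626.5 − 4.5(65) = 334.

P* = 65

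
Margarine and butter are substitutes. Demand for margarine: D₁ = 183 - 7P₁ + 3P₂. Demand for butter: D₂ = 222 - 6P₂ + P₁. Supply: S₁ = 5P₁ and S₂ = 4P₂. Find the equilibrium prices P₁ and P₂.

Market 1: 183 - 7P₁ + 3P₂ = 5P₁ → 12P₁ - 3P₂ = 183.
Market 2: 10P₂ - P₁ = 222.
Eliminating P₂: 10×(1) + 3×(2) gives 117P₁ = 2496, so P₁ = 64/3.
Back-substitute into (2): P₂ = (222 + 1×64/3) / 10 = 73/3.

P₁ = 64/3, P₂ = 73/3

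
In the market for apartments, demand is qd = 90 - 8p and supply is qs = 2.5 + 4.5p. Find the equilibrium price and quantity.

p* = 7, q* = 34

Set qd = qs: 90 - 8p = 2.5 + 4.5p.
87.5 = 12.5p, so p* = 7.
q* = 90 − 8(7) = 34.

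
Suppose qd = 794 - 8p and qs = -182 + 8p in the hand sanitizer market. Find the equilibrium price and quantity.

Set qd = qs: 794 - 8p = -182 + 8p.
976 = 16p, so p* = 61.
q* = 794 − 8(61) = 306.

p* = 61, q* = 306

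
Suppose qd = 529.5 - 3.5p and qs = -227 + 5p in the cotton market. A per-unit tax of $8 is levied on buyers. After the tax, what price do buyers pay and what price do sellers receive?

Buyers pay 1593/17, sellers receive 1457/17

Pre-tax equilibrium: p* = 89, q* = 218.
Tax on buyers shifts demand to qd = 529.5 − 3.5(p + 8) = 501.5 - 3.5p.
501.5 - 3.5p = -227 + 5p gives seller price ps = 1457/17; buyers pay pb = 1457/17 + 8 = 1593/17.
New quantity: q = 529.5 − 3.5(1593/17) = 3426/17.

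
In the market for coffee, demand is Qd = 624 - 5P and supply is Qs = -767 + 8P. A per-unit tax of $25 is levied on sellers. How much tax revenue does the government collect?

Tax revenue = 3925/13

Pre-tax equilibrium: P* = 107, Q* = 89.
Tax on sellers shifts supply to Qs = -767 + 8(P − 25) = -967 + 8P.
624 - 5P = -967 + 8P gives buyer price Pb = 1591/13; sellers receive Ps = 1591/13 − 25 = 1266/13.
New quantity: Q = 624 − 5(1591/13) = 157/13.
Revenue = 25 × 157/13 = 3925/13.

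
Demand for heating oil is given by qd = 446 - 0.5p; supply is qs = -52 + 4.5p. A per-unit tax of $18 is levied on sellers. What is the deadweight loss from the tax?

Pre-tax equilibrium: p* = 99.6, q* = 396.2.
Tax on sellers shifts supply to qs = -52 + 4.5(p − 18) = -133 + 4.5p.
446 - 0.5p = -133 + 4.5p gives buyer price pb = 115.8; sellers receive ps = 115.8 − 18 = 97.8.
New quantity: q = 446 − 0.5(115.8) = 388.1.
DWL = ½ × 18 × (396.2 − 388.1) = 72.9.

Deadweight loss = 72.9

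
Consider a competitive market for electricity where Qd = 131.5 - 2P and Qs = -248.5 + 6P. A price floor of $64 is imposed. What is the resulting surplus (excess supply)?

Surplus = 132

Equilibrium price would be P* = 47.5, so the floor at 64 binds.
At P = 64: Qd = 3.5, Qs = 135.5.
Surplus = 135.5 − 3.5 = 132.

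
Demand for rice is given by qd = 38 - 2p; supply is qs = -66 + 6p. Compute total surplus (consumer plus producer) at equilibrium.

Equilibrium: 38 - 2p = -66 + 6p gives p* = 13, q* = 12.
Demand choke price: p = 19; supply starts at p = 11.
CS = ½(19 − 13)(12) = 36; PS = ½(13 − 11)(12) = 12.

Total surplus = 48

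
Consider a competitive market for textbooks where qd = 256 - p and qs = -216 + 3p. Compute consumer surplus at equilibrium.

Equilibrium: 256 - p = -216 + 3p gives p* = 118, q* = 138.
Demand choke price (qd = 0): p = 256.
CS = ½(256 − 118)(138) = 9522.

Consumer surplus = 9522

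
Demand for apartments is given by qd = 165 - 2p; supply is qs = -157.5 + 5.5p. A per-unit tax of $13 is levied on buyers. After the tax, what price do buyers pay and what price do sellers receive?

Buyers pay 788/15, sellers receive 593/15

Pre-tax equilibrium: p* = 43, q* = 79.
Tax on buyers shifts demand to qd = 165 − 2(p + 13) = 139 - 2p.
139 - 2p = -157.5 + 5.5p gives seller price ps = 593/15; buyers pay pb = 593/15 + 13 = 788/15.
New quantity: q = 165 − 2(788/15) = 899/15.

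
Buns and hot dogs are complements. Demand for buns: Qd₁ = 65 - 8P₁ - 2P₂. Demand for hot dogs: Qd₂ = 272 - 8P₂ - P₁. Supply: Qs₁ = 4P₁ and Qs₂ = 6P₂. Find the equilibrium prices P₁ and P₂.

P₁ = 183/83, P₂ = 3199/166

Market 1: 65 - 8P₁ - 2P₂ = 4P₁ → 12P₁ + 2P₂ = 65.
Market 2: 14P₂ + P₁ = 272.
Eliminating P₂: 14×(1) − 2×(2) gives 166P₁ = 366, so P₁ = 183/83.
Back-substitute into (2): P₂ = (272 − 1×183/83) / 14 = 3199/166.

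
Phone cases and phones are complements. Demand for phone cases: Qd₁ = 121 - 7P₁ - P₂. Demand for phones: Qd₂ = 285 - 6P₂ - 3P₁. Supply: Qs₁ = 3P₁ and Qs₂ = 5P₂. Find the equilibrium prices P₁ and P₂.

Market 1: 121 - 7P₁ - P₂ = 3P₁ → 10P₁ + P₂ = 121.
Market 2: 11P₂ + 3P₁ = 285.
Eliminating P₂: 11×(1) − 1×(2) gives 107P₁ = 1046, so P₁ = 1046/107.
Back-substitute into (2): P₂ = (285 − 3×1046/107) / 11 = 2487/107.

P₁ = 1046/107, P₂ = 2487/107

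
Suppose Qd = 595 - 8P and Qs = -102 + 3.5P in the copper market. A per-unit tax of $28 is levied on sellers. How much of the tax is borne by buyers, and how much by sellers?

Buyers bear 196/23, sellers bear 448/23

Pre-tax equilibrium: P* = 1394/23, Q* = 2533/23.
Tax on sellers shifts supply to Qs = -102 + 3.5(P − 28) = -200 + 3.5P.
595 - 8P = -200 + 3.5P gives buyer price Pb = 1590/23; sellers receive Ps = 1590/23 − 28 = 946/23.
New quantity: Q = 595 − 8(1590/23) = 965/23.
Buyer burden = 1590/23 − 1394/23 = 196/23; seller burden = 1394/23 − 946/23 = 448/23.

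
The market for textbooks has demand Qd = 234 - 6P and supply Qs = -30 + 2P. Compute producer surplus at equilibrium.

Equilibrium: 234 - 6P = -30 + 2P gives P* = 33, Q* = 36.
Supply starts at P = 15 (where Qs = 0).
PS = ½(33 − 15)(36) = 324.

Producer surplus = 324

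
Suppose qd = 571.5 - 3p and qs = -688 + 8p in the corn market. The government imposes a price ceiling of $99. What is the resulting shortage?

Shortage = 170.5

Equilibrium price would be p* = 114.5, so the ceiling at 99 binds.
At p = 99: qd = 571.5 − 3(99) = 274.5, qs = -688 + 8(99) = 104.
Shortage = 274.5 − 104 = 170.5.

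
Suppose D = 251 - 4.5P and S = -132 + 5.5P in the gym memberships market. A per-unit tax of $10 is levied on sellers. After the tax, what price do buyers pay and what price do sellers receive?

Buyers pay $43.8, sellers receive $33.8

Pre-tax equilibrium: P* = 38.3, Q* = 78.65.
Tax on sellers shifts supply to S = -132 + 5.5(P − 10) = -187 + 5.5P.
251 - 4.5P = -187 + 5.5P gives buyer price Pb = 43.8; sellers receive Ps = 43.8 − 10 = 33.8.
New quantity: Q = 251 − 4.5(43.8) = 53.9.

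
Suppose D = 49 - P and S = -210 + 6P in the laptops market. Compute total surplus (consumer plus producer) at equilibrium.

Total surplus = 84

Equilibrium: 49 - P = -210 + 6P gives P* = 37, Q* = 12.
Demand choke price: P = 49; supply starts at P = 35.
CS = ½(49 − 37)(12) = 72; PS = ½(37 − 35)(12) = 12.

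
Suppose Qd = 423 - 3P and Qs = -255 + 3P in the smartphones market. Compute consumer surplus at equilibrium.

Consumer surplus = 1176

Equilibrium: 423 - 3P = -255 + 3P gives P* = 113, Q* = 84.
Demand choke price (Qd = 0): P = 141.
CS = ½(141 − 113)(84) = 1176.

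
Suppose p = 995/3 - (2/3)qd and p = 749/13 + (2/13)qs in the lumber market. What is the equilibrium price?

Set the two price expressions equal: 995/3 - (2/3)q = 749/13 + (2/13)q.
10688/39 = (32/39)q, so q* = 334.
p* = 995/3 − (2/3)(334) = 109.

p* = 109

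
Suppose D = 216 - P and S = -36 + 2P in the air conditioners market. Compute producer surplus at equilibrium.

Producer surplus = 4356

Equilibrium: 216 - P = -36 + 2P gives P* = 84, Q* = 132.
Supply starts at P = 18 (where S = 0).
PS = ½(84 − 18)(132) = 4356.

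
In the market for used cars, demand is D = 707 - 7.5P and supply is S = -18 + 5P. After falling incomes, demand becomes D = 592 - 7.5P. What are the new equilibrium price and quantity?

P' = 48.8, Q' = 226

Original equilibrium: P* = 58, Q* = 272.
New equilibrium: 592 - 7.5P = -18 + 5P, so 610 = 12.5P and P' = 48.8; Q' = 592 − 7.5(48.8) = 226.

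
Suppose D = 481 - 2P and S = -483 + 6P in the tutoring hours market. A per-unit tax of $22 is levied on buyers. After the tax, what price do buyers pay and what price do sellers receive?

Pre-tax equilibrium: P* = 120.5, Q* = 240.
Tax on buyers shifts demand to D = 481 − 2(P + 22) = 437 - 2P.
437 - 2P = -483 + 6P gives seller price Ps = 115; buyers pay Pb = 115 + 22 = 137.
New quantity: Q = 481 − 2(137) = 207.

Buyers pay $137, sellers receive $115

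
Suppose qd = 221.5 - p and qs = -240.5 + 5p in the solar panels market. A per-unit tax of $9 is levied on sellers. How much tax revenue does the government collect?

Pre-tax equilibrium: p* = 77, q* = 144.5.
Tax on sellers shifts supply to qs = -240.5 + 5(p − 9) = -285.5 + 5p.
221.5 - p = -285.5 + 5p gives buyer price pb = 84.5; sellers receive ps = 84.5 − 9 = 75.5.
New quantity: q = 221.5 − 1(84.5) = 137.
Revenue = 9 × 137 = 1233.

Tax revenue = 1233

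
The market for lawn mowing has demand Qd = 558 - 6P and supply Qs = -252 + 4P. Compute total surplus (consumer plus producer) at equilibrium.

Equilibrium: 558 - 6P = -252 + 4P gives P* = 81, Q* = 72.
Demand choke price: P = 93; supply starts at P = 63.
CS = ½(93 − 81)(72) = 432; PS = ½(81 − 63)(72) = 648.

Total surplus = 1080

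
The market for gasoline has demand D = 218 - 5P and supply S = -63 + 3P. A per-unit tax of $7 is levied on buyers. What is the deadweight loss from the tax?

Pre-tax equilibrium: P* = 35.125, Q* = 42.375.
Tax on buyers shifts demand to D = 218 − 5(P + 7) = 183 - 5P.
183 - 5P = -63 + 3P gives seller price Ps = 30.75; buyers pay Pb = 30.75 + 7 = 37.75.
New quantity: Q = 218 − 5(37.75) = 29.25.
DWL = ½ × 7 × (42.375 − 29.25) = 45.9375.

Deadweight loss = 45.9375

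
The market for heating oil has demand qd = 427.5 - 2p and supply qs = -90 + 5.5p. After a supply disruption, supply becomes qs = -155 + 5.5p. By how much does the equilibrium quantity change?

Original equilibrium: p* = 69, q* = 289.5.
New equilibrium: 427.5 - 2p = -155 + 5.5p, so 582.5 = 7.5p and p' = 233/3; q' = 427.5 − 2(233/3) = 1633/6.
Change in quantity: 1633/6 − 289.5 = -52/3.

Δq = -52/3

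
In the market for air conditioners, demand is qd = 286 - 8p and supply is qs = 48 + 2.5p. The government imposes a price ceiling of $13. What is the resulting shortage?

Equilibrium price would be p* = 68/3, so the ceiling at 13 binds.
At p = 13: qd = 286 − 8(13) = 182, qs = 48 + 2.5(13) = 80.5.
Shortage = 182 − 80.5 = 101.5.

Shortage = 101.5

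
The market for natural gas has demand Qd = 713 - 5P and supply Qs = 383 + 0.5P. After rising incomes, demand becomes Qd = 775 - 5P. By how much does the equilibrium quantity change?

ΔQ = 62/11

Original equilibrium: P* = 60, Q* = 413.
New equilibrium: 775 - 5P = 383 + 0.5P, so 392 = 5.5P and P' = 784/11; Q' = 775 − 5(784/11) = 4605/11.
Change in quantity: 4605/11 − 413 = 62/11.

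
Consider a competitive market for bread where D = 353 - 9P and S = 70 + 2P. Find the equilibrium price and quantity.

Set D = S: 353 - 9P = 70 + 2P.
283 = 11P, so P* = 283/11.
Q* = 353 − 9(283/11) = 1336/11.

P* = 283/11, Q* = 1336/11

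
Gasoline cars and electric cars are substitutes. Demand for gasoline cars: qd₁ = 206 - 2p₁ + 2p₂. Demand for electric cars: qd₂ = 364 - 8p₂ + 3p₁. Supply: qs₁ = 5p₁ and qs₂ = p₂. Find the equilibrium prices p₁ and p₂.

p₁ = 2582/57, p₂ = 3166/57

Market 1: 206 - 2p₁ + 2p₂ = 5p₁ → 7p₁ - 2p₂ = 206.
Market 2: 9p₂ - 3p₁ = 364.
Eliminating p₂: 9×(1) + 2×(2) gives 57p₁ = 2582, so p₁ = 2582/57.
Back-substitute into (2): p₂ = (364 + 3×2582/57) / 9 = 3166/57.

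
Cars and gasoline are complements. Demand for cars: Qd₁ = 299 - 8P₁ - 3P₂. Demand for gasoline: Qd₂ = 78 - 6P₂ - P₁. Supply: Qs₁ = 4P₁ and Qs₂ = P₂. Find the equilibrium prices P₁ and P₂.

Market 1: 299 - 8P₁ - 3P₂ = 4P₁ → 12P₁ + 3P₂ = 299.
Market 2: 7P₂ + P₁ = 78.
Eliminating P₂: 7×(1) − 3×(2) gives 81P₁ = 1859, so P₁ = 1859/81.
Back-substitute into (2): P₂ = (78 − 1×1859/81) / 7 = 637/81.

P₁ = 1859/81, P₂ = 637/81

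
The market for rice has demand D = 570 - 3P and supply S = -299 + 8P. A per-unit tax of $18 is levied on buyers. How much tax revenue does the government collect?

Tax revenue = 58158/11

Pre-tax equilibrium: P* = 79, Q* = 333.
Tax on buyers shifts demand to D = 570 − 3(P + 18) = 516 - 3P.
516 - 3P = -299 + 8P gives seller price Ps = 815/11; buyers pay Pb = 815/11 + 18 = 1013/11.
New quantity: Q = 570 − 3(1013/11) = 3231/11.
Revenue = 18 × 3231/11 = 58158/11.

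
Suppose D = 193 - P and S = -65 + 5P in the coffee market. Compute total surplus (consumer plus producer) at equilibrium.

Total surplus = 13500

Equilibrium: 193 - P = -65 + 5P gives P* = 43, Q* = 150.
Demand choke price: P = 193; supply starts at P = 13.
CS = ½(193 − 43)(150) = 11250; PS = ½(43 − 13)(150) = 2250.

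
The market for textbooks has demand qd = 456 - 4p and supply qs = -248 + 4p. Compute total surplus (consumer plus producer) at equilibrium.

Equilibrium: 456 - 4p = -248 + 4p gives p* = 88, q* = 104.
Demand choke price: p = 114; supply starts at p = 62.
CS = ½(114 − 88)(104) = 1352; PS = ½(88 − 62)(104) = 1352.

Total surplus = 2704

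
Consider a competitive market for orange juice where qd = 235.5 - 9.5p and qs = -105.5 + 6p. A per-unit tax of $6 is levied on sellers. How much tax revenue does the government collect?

Pre-tax equilibrium: p* = 22, q* = 26.5.
Tax on sellers shifts supply to qs = -105.5 + 6(p − 6) = -141.5 + 6p.
235.5 - 9.5p = -141.5 + 6p gives buyer price pb = 754/31; sellers receive ps = 754/31 − 6 = 568/31.
New quantity: q = 235.5 − 9.5(754/31) = 275/62.
Revenue = 6 × 275/62 = 825/31.

Tax revenue = 825/31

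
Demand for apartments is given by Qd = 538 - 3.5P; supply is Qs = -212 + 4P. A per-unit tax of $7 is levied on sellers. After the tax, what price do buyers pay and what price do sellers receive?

Buyers pay 1556/15, sellers receive 1451/15

Pre-tax equilibrium: P* = 100, Q* = 188.
Tax on sellers shifts supply to Qs = -212 + 4(P − 7) = -240 + 4P.
538 - 3.5P = -240 + 4P gives buyer price Pb = 1556/15; sellers receive Ps = 1556/15 − 7 = 1451/15.
New quantity: Q = 538 − 3.5(1556/15) = 2624/15.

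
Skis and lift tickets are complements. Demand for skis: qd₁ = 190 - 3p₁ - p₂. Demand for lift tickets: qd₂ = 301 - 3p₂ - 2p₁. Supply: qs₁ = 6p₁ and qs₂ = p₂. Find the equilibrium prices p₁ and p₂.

p₁ = 13.5, p₂ = 68.5

Market 1: 190 - 3p₁ - p₂ = 6p₁ → 9p₁ + p₂ = 190.
Market 2: 4p₂ + 2p₁ = 301.
Eliminating p₂: 4×(1) − 1×(2) gives 34p₁ = 459, so p₁ = 13.5.
Back-substitute into (2): p₂ = (301 − 2×13.5) / 4 = 68.5.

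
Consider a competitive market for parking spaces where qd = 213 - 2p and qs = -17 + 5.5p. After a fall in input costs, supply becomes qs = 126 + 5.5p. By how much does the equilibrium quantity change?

Δq = 572/15

Original equilibrium: p* = 92/3, q* = 455/3.
New equilibrium: 213 - 2p = 126 + 5.5p, so 87 = 7.5p and p' = 11.6; q' = 213 − 2(11.6) = 189.8.
Change in quantity: 189.8 − 455/3 = 572/15.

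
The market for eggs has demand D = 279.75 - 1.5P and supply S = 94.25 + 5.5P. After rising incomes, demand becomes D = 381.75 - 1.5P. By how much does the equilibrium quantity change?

ΔQ = 561/7

Original equilibrium: P* = 26.5, Q* = 240.
New equilibrium: 381.75 - 1.5P = 94.25 + 5.5P, so 287.5 = 7P and P' = 575/14; Q' = 381.75 − 1.5(575/14) = 2241/7.
Change in quantity: 2241/7 − 240 = 561/7.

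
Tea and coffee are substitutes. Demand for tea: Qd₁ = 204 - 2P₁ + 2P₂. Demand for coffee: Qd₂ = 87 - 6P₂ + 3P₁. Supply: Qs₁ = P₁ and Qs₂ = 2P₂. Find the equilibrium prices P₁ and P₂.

P₁ = 301/3, P₂ = 48.5

Market 1: 204 - 2P₁ + 2P₂ = P₁ → 3P₁ - 2P₂ = 204.
Market 2: 8P₂ - 3P₁ = 87.
Eliminating P₂: 8×(1) + 2×(2) gives 18P₁ = 1806, so P₁ = 301/3.
Back-substitute into (2): P₂ = (87 + 3×301/3) / 8 = 48.5.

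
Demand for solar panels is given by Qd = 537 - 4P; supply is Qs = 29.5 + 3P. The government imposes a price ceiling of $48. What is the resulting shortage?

Equilibrium price would be P* = 72.5, so the ceiling at 48 binds.
At P = 48: Qd = 537 − 4(48) = 345, Qs = 29.5 + 3(48) = 173.5.
Shortage = 345 − 173.5 = 171.5.

Shortage = 171.5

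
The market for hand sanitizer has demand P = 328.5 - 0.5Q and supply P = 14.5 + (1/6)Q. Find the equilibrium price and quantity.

Set the two price expressions equal: 328.5 - 0.5Q = 14.5 + (1/6)Q.
314 = (2/3)Q, so Q* = 471.
P* = 328.5 − (0.5)(471) = 93.

P* = 93, Q* = 471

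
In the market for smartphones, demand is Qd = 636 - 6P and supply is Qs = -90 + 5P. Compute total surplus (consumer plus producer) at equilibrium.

Total surplus = 10560

Equilibrium: 636 - 6P = -90 + 5P gives P* = 66, Q* = 240.
Demand choke price: P = 106; supply starts at P = 18.
CS = ½(106 − 66)(240) = 4800; PS = ½(66 − 18)(240) = 5760.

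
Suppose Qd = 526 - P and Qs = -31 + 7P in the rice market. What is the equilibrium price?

Set Qd = Qs: 526 - P = -31 + 7P.
557 = 8P, so P* = 69.625.
Q* = 526 − 1(69.625) = 456.375.

P* = 69.625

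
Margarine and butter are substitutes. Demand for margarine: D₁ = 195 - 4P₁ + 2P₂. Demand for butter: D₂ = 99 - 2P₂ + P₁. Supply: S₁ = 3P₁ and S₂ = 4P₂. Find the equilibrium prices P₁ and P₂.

P₁ = 34.2, P₂ = 22.2

Market 1: 195 - 4P₁ + 2P₂ = 3P₁ → 7P₁ - 2P₂ = 195.
Market 2: 6P₂ - P₁ = 99.
Eliminating P₂: 6×(1) + 2×(2) gives 40P₁ = 1368, so P₁ = 34.2.
Back-substitute into (2): P₂ = (99 + 1×34.2) / 6 = 22.2.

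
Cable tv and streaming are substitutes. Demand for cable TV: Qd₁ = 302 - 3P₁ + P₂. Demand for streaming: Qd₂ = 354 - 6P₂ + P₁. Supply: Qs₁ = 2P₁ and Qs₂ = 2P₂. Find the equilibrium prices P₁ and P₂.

Market 1: 302 - 3P₁ + P₂ = 2P₁ → 5P₁ - P₂ = 302.
Market 2: 8P₂ - P₁ = 354.
Eliminating P₂: 8×(1) + 1×(2) gives 39P₁ = 2770, so P₁ = 2770/39.
Back-substitute into (2): P₂ = (354 + 1×2770/39) / 8 = 2072/39.

P₁ = 2770/39, P₂ = 2072/39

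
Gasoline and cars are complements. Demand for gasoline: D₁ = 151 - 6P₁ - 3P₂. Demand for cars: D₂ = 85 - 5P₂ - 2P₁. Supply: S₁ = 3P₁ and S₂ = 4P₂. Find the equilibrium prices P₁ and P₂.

Market 1: 151 - 6P₁ - 3P₂ = 3P₁ → 9P₁ + 3P₂ = 151.
Market 2: 9P₂ + 2P₁ = 85.
Eliminating P₂: 9×(1) − 3×(2) gives 75P₁ = 1104, so P₁ = 14.72.
Back-substitute into (2): P₂ = (85 − 2×14.72) / 9 = 463/75.

P₁ = 14.72, P₂ = 463/75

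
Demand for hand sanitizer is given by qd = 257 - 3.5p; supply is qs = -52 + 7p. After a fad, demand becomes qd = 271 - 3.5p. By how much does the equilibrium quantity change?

Δq = 28/3

Original equilibrium: p* = 206/7, q* = 154.
New equilibrium: 271 - 3.5p = -52 + 7p, so 323 = 10.5p and p' = 646/21; q' = 271 − 3.5(646/21) = 490/3.
Change in quantity: 490/3 − 154 = 28/3.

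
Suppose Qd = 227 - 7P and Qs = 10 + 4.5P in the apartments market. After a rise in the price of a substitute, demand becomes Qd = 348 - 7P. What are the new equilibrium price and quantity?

Original equilibrium: P* = 434/23, Q* = 2183/23.
New equilibrium: 348 - 7P = 10 + 4.5P, so 338 = 11.5P and P' = 676/23; Q' = 348 − 7(676/23) = 3272/23.

P' = 676/23, Q' = 3272/23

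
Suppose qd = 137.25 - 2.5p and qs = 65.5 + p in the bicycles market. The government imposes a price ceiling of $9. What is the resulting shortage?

Equilibrium price would be p* = 20.5, so the ceiling at 9 binds.
At p = 9: qd = 137.25 − 2.5(9) = 114.75, qs = 65.5 + 1(9) = 74.5.
Shortage = 114.75 − 74.5 = 40.25.

Shortage = 40.25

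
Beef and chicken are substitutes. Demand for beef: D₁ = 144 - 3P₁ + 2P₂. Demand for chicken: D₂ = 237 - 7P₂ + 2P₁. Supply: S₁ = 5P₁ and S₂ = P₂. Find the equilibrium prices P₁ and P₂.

Market 1: 144 - 3P₁ + 2P₂ = 5P₁ → 8P₁ - 2P₂ = 144.
Market 2: 8P₂ - 2P₁ = 237.
Eliminating P₂: 8×(1) + 2×(2) gives 60P₁ = 1626, so P₁ = 27.1.
Back-substitute into (2): P₂ = (237 + 2×27.1) / 8 = 36.4.

P₁ = 27.1, P₂ = 36.4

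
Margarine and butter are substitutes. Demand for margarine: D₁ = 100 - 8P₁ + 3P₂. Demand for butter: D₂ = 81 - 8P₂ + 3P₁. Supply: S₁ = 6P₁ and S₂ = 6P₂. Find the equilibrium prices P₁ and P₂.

P₁ = 1643/187, P₂ = 1434/187

Market 1: 100 - 8P₁ + 3P₂ = 6P₁ → 14P₁ - 3P₂ = 100.
Market 2: 14P₂ - 3P₁ = 81.
Eliminating P₂: 14×(1) + 3×(2) gives 187P₁ = 1643, so P₁ = 1643/187.
Back-substitute into (2): P₂ = (81 + 3×1643/187) / 14 = 1434/187.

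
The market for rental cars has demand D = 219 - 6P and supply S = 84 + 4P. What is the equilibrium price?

P* = 13.5

Set D = S: 219 - 6P = 84 + 4P.
135 = 10P, so P* = 13.5.
Q* = 219 − 6(13.5) = 138.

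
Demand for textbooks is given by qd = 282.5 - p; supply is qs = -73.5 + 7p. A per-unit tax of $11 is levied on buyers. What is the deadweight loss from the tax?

Pre-tax equilibrium: p* = 44.5, q* = 238.
Tax on buyers shifts demand to qd = 282.5 − 1(p + 11) = 271.5 - p.
271.5 - p = -73.5 + 7p gives seller price ps = 43.125; buyers pay pb = 43.125 + 11 = 54.125.
New quantity: q = 282.5 − 1(54.125) = 228.375.
DWL = ½ × 11 × (238 − 228.375) = 52.9375.

Deadweight loss = 52.9375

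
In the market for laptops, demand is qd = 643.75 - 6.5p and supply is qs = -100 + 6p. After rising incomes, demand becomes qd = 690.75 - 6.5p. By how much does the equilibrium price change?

Original equilibrium: p* = 59.5, q* = 257.
New equilibrium: 690.75 - 6.5p = -100 + 6p, so 790.75 = 12.5p and p' = 63.26; q' = 690.75 − 6.5(63.26) = 279.56.
Change in price: 63.26 − 59.5 = 3.76.

Δp = 3.76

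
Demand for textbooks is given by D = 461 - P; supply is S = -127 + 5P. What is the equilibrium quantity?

Set D = S: 461 - P = -127 + 5P.
588 = 6P, so P* = 98.
Q* = 461 − 1(98) = 363.

Q* = 363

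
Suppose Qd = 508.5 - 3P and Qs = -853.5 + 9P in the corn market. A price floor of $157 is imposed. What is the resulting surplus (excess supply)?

Surplus = 522

Equilibrium price would be P* = 113.5, so the floor at 157 binds.
At P = 157: Qd = 37.5, Qs = 559.5.
Surplus = 559.5 − 37.5 = 522.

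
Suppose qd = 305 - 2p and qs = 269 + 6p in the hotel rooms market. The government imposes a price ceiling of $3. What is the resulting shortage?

Equilibrium price would be p* = 4.5, so the ceiling at 3 binds.
At p = 3: qd = 305 − 2(3) = 299, qs = 269 + 6(3) = 287.
Shortage = 299 − 287 = 12.

Shortage = 12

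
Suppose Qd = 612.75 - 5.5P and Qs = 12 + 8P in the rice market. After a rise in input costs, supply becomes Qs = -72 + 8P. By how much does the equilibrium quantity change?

ΔQ = -308/9

Original equilibrium: P* = 44.5, Q* = 368.
New equilibrium: 612.75 - 5.5P = -72 + 8P, so 684.75 = 13.5P and P' = 913/18; Q' = 612.75 − 5.5(913/18) = 3004/9.
Change in quantity: 3004/9 − 368 = -308/9.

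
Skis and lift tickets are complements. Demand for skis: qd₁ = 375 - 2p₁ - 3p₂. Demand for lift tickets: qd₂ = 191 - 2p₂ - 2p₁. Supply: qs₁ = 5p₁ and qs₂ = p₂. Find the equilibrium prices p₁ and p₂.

Market 1: 375 - 2p₁ - 3p₂ = 5p₁ → 7p₁ + 3p₂ = 375.
Market 2: 3p₂ + 2p₁ = 191.
Eliminating p₂: 3×(1) − 3×(2) gives 15p₁ = 552, so p₁ = 36.8.
Back-substitute into (2): p₂ = (191 − 2×36.8) / 3 = 587/15.

p₁ = 36.8, p₂ = 587/15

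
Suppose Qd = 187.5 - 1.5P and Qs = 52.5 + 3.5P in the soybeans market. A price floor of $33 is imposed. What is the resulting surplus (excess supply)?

Equilibrium price would be P* = 27, so the floor at 33 binds.
At P = 33: Qd = 138, Qs = 168.
Surplus = 168 − 138 = 30.

Surplus = 30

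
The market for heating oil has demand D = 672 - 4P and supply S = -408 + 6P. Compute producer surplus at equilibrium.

Equilibrium: 672 - 4P = -408 + 6P gives P* = 108, Q* = 240.
Supply starts at P = 68 (where S = 0).
PS = ½(108 − 68)(240) = 4800.

Producer surplus = 4800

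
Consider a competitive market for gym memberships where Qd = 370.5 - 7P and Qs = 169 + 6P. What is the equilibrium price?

P* = 15.5

Set Qd = Qs: 370.5 - 7P = 169 + 6P.
201.5 = 13P, so P* = 15.5.
Q* = 370.5 − 7(15.5) = 262.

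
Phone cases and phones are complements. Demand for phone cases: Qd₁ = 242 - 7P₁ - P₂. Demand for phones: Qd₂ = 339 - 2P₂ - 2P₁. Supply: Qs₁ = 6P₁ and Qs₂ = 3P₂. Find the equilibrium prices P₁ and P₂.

Market 1: 242 - 7P₁ - P₂ = 6P₁ → 13P₁ + P₂ = 242.
Market 2: 5P₂ + 2P₁ = 339.
Eliminating P₂: 5×(1) − 1×(2) gives 63P₁ = 871, so P₁ = 871/63.
Back-substitute into (2): P₂ = (339 − 2×871/63) / 5 = 3923/63.

P₁ = 871/63, P₂ = 3923/63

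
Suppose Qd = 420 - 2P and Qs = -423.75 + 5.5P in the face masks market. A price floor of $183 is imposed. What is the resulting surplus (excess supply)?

Equilibrium price would be P* = 112.5, so the floor at 183 binds.
At P = 183: Qd = 54, Qs = 582.75.
Surplus = 582.75 − 54 = 528.75.

Surplus = 528.75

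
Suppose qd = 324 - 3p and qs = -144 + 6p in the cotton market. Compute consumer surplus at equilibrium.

Consumer surplus = 4704

Equilibrium: 324 - 3p = -144 + 6p gives p* = 52, q* = 168.
Demand choke price (qd = 0): p = 108.
CS = ½(108 − 52)(168) = 4704.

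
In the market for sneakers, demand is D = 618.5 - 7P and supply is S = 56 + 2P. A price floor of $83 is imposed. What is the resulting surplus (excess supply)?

Surplus = 184.5

Equilibrium price would be P* = 62.5, so the floor at 83 binds.
At P = 83: D = 37.5, S = 222.
Surplus = 222 − 37.5 = 184.5.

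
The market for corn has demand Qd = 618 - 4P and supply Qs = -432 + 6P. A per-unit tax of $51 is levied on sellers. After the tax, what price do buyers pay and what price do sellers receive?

Buyers pay $135.6, sellers receive $84.6

Pre-tax equilibrium: P* = 105, Q* = 198.
Tax on sellers shifts supply to Qs = -432 + 6(P − 51) = -738 + 6P.
618 - 4P = -738 + 6P gives buyer price Pb = 135.6; sellers receive Ps = 135.6 − 51 = 84.6.
New quantity: Q = 618 − 4(135.6) = 75.6.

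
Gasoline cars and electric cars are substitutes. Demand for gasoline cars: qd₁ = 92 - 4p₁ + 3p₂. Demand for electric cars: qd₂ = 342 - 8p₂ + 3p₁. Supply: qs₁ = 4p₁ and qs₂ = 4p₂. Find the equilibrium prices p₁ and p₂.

p₁ = 710/29, p₂ = 1004/29

Market 1: 92 - 4p₁ + 3p₂ = 4p₁ → 8p₁ - 3p₂ = 92.
Market 2: 12p₂ - 3p₁ = 342.
Eliminating p₂: 12×(1) + 3×(2) gives 87p₁ = 2130, so p₁ = 710/29.
Back-substitute into (2): p₂ = (342 + 3×710/29) / 12 = 1004/29.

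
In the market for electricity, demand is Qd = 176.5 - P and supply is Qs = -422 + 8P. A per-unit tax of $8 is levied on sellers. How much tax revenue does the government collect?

Pre-tax equilibrium: P* = 66.5, Q* = 110.
Tax on sellers shifts supply to Qs = -422 + 8(P − 8) = -486 + 8P.
176.5 - P = -486 + 8P gives buyer price Pb = 1325/18; sellers receive Ps = 1325/18 − 8 = 1181/18.
New quantity: Q = 176.5 − 1(1325/18) = 926/9.
Revenue = 8 × 926/9 = 7408/9.

Tax revenue = 7408/9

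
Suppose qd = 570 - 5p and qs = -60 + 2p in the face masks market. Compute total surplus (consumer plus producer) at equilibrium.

Total surplus = 5040

Equilibrium: 570 - 5p = -60 + 2p gives p* = 90, q* = 120.
Demand choke price: p = 114; supply starts at p = 30.
CS = ½(114 − 90)(120) = 1440; PS = ½(90 − 30)(120) = 3600.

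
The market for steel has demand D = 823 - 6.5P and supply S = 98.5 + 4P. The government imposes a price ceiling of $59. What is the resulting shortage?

Equilibrium price would be P* = 69, so the ceiling at 59 binds.
At P = 59: D = 823 − 6.5(59) = 439.5, S = 98.5 + 4(59) = 334.5.
Shortage = 439.5 − 334.5 = 105.

Shortage = 105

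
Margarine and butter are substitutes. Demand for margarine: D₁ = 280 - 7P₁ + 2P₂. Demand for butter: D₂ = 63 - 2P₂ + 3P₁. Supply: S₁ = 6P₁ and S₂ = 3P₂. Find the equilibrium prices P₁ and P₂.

P₁ = 1526/59, P₂ = 1659/59

Market 1: 280 - 7P₁ + 2P₂ = 6P₁ → 13P₁ - 2P₂ = 280.
Market 2: 5P₂ - 3P₁ = 63.
Eliminating P₂: 5×(1) + 2×(2) gives 59P₁ = 1526, so P₁ = 1526/59.
Back-substitute into (2): P₂ = (63 + 3×1526/59) / 5 = 1659/59.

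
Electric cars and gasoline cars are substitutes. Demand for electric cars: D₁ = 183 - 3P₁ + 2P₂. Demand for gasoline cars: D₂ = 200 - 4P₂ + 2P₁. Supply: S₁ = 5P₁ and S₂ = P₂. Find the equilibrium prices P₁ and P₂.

Market 1: 183 - 3P₁ + 2P₂ = 5P₁ → 8P₁ - 2P₂ = 183.
Market 2: 5P₂ - 2P₁ = 200.
Eliminating P₂: 5×(1) + 2×(2) gives 36P₁ = 1315, so P₁ = 1315/36.
Back-substitute into (2): P₂ = (200 + 2×1315/36) / 5 = 983/18.

P₁ = 1315/36, P₂ = 983/18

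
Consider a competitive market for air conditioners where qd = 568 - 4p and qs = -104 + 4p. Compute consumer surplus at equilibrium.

Equilibrium: 568 - 4p = -104 + 4p gives p* = 84, q* = 232.
Demand choke price (qd = 0): p = 142.
CS = ½(142 − 84)(232) = 6728.

Consumer surplus = 6728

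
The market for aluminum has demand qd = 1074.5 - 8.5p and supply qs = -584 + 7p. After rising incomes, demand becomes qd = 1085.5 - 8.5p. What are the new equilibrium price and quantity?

Original equilibrium: p* = 107, q* = 165.
New equilibrium: 1085.5 - 8.5p = -584 + 7p, so 1669.5 = 15.5p and p' = 3339/31; q' = 1085.5 − 8.5(3339/31) = 5269/31.

p' = 3339/31, q' = 5269/31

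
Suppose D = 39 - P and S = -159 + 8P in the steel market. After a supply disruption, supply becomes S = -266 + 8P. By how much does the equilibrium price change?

ΔP = 107/9

Original equilibrium: P* = 22, Q* = 17.
New equilibrium: 39 - P = -266 + 8P, so 305 = 9P and P' = 305/9; Q' = 39 − 1(305/9) = 46/9.
Change in price: 305/9 − 22 = 107/9.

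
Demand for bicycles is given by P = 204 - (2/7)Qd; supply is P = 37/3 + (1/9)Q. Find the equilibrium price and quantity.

P* = 66, Q* = 483

Set the two price expressions equal: 204 - (2/7)Q = 37/3 + (1/9)Q.
575/3 = (25/63)Q, so Q* = 483.
P* = 204 − (2/7)(483) = 66.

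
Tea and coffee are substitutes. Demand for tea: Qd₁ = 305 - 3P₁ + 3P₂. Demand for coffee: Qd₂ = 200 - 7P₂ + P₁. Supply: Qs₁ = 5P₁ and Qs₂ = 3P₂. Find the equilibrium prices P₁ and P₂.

Market 1: 305 - 3P₁ + 3P₂ = 5P₁ → 8P₁ - 3P₂ = 305.
Market 2: 10P₂ - P₁ = 200.
Eliminating P₂: 10×(1) + 3×(2) gives 77P₁ = 3650, so P₁ = 3650/77.
Back-substitute into (2): P₂ = (200 + 1×3650/77) / 10 = 1905/77.

P₁ = 3650/77, P₂ = 1905/77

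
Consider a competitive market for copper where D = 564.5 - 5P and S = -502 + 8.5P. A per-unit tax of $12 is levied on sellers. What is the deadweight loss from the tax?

Pre-tax equilibrium: P* = 79, Q* = 169.5.
Tax on sellers shifts supply to S = -502 + 8.5(P − 12) = -604 + 8.5P.
564.5 - 5P = -604 + 8.5P gives buyer price Pb = 779/9; sellers receive Ps = 779/9 − 12 = 671/9.
New quantity: Q = 564.5 − 5(779/9) = 2371/18.
DWL = ½ × 12 × (169.5 − 2371/18) = 680/3.

Deadweight loss = 680/3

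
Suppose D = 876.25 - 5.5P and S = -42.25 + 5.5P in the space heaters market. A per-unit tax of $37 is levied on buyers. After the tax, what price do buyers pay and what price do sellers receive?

Buyers pay $102, sellers receive $65

Pre-tax equilibrium: P* = 83.5, Q* = 417.
Tax on buyers shifts demand to D = 876.25 − 5.5(P + 37) = 672.75 - 5.5P.
672.75 - 5.5P = -42.25 + 5.5P gives seller price Ps = 65; buyers pay Pb = 65 + 37 = 102.
New quantity: Q = 876.25 − 5.5(102) = 315.25.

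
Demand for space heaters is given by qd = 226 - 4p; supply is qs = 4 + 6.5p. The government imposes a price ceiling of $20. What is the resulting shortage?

Shortage = 12

Equilibrium price would be p* = 148/7, so the ceiling at 20 binds.
At p = 20: qd = 226 − 4(20) = 146, qs = 4 + 6.5(20) = 134.
Shortage = 146 − 134 = 12.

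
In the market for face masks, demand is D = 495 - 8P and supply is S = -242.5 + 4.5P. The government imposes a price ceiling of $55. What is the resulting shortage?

Equilibrium price would be P* = 59, so the ceiling at 55 binds.
At P = 55: D = 495 − 8(55) = 55, S = -242.5 + 4.5(55) = 5.
Shortage = 55 − 5 = 50.

Shortage = 50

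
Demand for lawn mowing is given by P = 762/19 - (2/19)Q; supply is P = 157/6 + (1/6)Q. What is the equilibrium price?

P* = 1076/31

Set the two price expressions equal: 762/19 - (2/19)Q = 157/6 + (1/6)Q.
1589/114 = (31/114)Q, so Q* = 1589/31.
P* = 762/19 − (2/19)(1589/31) = 1076/31.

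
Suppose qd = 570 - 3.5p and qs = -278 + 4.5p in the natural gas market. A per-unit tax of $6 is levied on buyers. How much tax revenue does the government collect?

Tax revenue = 1123.125

Pre-tax equilibrium: p* = 106, q* = 199.
Tax on buyers shifts demand to qd = 570 − 3.5(p + 6) = 549 - 3.5p.
549 - 3.5p = -278 + 4.5p gives seller price ps = 103.375; buyers pay pb = 103.375 + 6 = 109.375.
New quantity: q = 570 − 3.5(109.375) = 187.1875.
Revenue = 6 × 187.1875 = 1123.125.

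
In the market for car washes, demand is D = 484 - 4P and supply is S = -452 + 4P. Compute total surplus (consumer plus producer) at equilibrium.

Total surplus = 64

Equilibrium: 484 - 4P = -452 + 4P gives P* = 117, Q* = 16.
Demand choke price: P = 121; supply starts at P = 113.
CS = ½(121 − 117)(16) = 32; PS = ½(117 − 113)(16) = 32.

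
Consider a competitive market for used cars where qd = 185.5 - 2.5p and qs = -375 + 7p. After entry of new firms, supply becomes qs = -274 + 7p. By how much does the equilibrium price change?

Original equilibrium: p* = 59, q* = 38.
New equilibrium: 185.5 - 2.5p = -274 + 7p, so 459.5 = 9.5p and p' = 919/19; q' = 185.5 − 2.5(919/19) = 1227/19.
Change in price: 919/19 − 59 = -202/19.

Δp = -202/19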